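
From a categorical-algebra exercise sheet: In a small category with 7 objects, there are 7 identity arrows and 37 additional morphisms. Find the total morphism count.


Each object has an identity morphism, giving 7 identities.
Adding the 37 non-identity morphisms:
Total = 7 + 37 = 44

44


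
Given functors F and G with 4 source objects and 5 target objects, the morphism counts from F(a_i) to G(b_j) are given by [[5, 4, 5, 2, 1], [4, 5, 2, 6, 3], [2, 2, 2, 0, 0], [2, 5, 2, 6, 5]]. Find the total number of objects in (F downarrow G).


Objects of (F downarrow G) are triples (a, b, h: F(a)->G(b)).
The count equals the sum of all entries in the hom-matrix.
sum(row 0) = 17
sum(row 1) = 20
sum(row 2) = 6
sum(row 3) = 20
Grand total = 63

63


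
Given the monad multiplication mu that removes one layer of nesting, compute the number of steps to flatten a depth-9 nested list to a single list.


Each application of mu: T^2 -> T removes one layer of nesting.
Starting at depth 9 (i.e., T^9(X)), we need to reach T(X).
Number of mu applications = 9 - 1 = 8

8


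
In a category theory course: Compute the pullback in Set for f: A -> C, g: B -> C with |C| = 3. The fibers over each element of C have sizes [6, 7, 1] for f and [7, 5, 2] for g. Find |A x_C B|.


The pullback A x_C B consists of pairs (a, b) with f(a) = g(b).
For each element c in C, the fiber product has |f^-1(c)| * |g^-1(c)| elements.
Summing over C: 6 * 7 + 7 * 5 + 1 * 2
= 42 + 35 + 2 = 79

79


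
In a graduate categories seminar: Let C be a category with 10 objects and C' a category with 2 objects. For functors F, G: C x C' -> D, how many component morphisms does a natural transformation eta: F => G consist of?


A natural transformation eta: F => G assigns one component morphism per
object of the domain category.
The domain is the product category C x C', so
|Ob(C x C')| = |Ob(C)| * |Ob(C')| = 10 * 2 = 20.
Therefore eta has 20 component morphisms.

20


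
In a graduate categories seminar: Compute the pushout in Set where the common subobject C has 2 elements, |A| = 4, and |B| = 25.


The pushout A +_C B identifies the images of C in A and B.
|A +_C B| = |A| + |B| - |C| (for injections).
= 4 + 25 - 2 = 27

27


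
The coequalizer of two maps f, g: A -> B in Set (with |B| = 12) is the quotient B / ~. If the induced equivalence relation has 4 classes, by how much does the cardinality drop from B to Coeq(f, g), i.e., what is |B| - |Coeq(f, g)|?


The coequalizer Coeq(f, g) = B / ~ has one element per equivalence class.
|B| = 12, |Coeq(f, g)| = 4.
|B| - |Coeq(f, g)| = 12 - 4 = 8.

8


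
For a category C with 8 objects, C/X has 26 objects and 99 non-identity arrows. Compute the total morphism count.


In the slice category C/X, objects are morphisms to X.
Identity morphisms: 26 (one per object of C/X).
Non-identity morphisms: 99.
Total = 26 + 99 = 125

125


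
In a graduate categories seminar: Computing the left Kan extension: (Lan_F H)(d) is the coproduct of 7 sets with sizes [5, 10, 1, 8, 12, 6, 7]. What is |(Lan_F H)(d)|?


Pointwise, the left Kan extension (Lan_F H)(d) is the colimit, indexed
by the comma category (F downarrow d), of H composed with the
projection (F downarrow d) -> C. Here that colimit is given
as a coproduct (disjoint union) of sets, so its cardinality is the
sum of the sizes of the summands.
Coproduct of sets with sizes: 5 + 10 + 1 + 8 + 12 + 6 + 7
= 49

49


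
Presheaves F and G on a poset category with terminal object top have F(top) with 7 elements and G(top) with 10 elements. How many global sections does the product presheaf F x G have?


Global sections of a presheaf on a poset with terminal top satisfy
Gamma(H) ~ H(top). Presheaves admit pointwise products, so
(F x G)(top) = F(top) x G(top) (Cartesian product).
|Gamma(F x G)| = |F(top)| * |G(top)| = 7 * 10 = 70.

70


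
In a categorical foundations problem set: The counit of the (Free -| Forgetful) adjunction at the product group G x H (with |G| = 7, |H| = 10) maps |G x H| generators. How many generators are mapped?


The counit epsilon_K: F(U(K)) -> K of the Free-Forgetful adjunction
maps |K| generators of F(U(K)) into K. For K = G x H (the product group),
|G x H| = |G| * |H|.
Total generators mapped = 7 * 10 = 70.

70


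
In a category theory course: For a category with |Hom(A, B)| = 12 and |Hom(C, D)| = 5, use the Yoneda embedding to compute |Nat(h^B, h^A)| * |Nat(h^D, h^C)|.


By the Yoneda lemma, Nat(h^B, h^A) is isomorphic to Hom(A, B),
so |Nat(h^B, h^A)| = |Hom(A, B)| and |Nat(h^D, h^C)| = |Hom(C, D)|.
|Hom(A, B)| = 12, |Hom(C, D)| = 5.
|Nat(h^B, h^A) x Nat(h^D, h^C)| = 12 * 5 = 60

60


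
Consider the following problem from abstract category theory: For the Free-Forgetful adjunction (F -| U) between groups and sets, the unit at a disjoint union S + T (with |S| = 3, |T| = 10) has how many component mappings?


The unit eta_X: X -> U(F(X)) of the Free-Forgetful adjunction
maps each element of X to a generator of F(X). For X = S + T (disjoint
union in Set), |S + T| = |S| + |T|.
Total mappings = 3 + 10 = 13.

13


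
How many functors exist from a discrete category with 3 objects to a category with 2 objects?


A functor from a discrete category C to D is determined by
where each object maps. Each of the 3 objects of C can map
to any of the 2 objects of D independently.
Number of functors = 2^3 = 8

8


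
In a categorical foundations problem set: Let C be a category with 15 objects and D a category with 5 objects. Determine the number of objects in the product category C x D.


The product category C x D has objects that are pairs (c, d).
Number of pairs = |Ob(C)| * |Ob(D)| = 15 * 5 = 75

75


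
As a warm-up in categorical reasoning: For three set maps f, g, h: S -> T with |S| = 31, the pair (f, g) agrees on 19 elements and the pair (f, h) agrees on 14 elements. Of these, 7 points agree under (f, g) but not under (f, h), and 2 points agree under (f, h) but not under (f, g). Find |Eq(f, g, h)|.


Eq(f, g, h) is the triple-agreement set: points in S where all three
maps take the same value. Using inclusion-exclusion on the pairwise data:
Pair (f, g) agrees on 19 points; pair (f, h) on 14 points.
Points agreeing under (f, g) but not (f, h) = 7; under (f, h) but not (f, g) = 2.
Triple-agreement = agreement-in-(f, g) minus points that agree under (f, g) but not (f, h):
|Eq(f, g, h)| = 19 - 7 = 12
(cross-check via (f, h): 14 - 2 = 12.)

12


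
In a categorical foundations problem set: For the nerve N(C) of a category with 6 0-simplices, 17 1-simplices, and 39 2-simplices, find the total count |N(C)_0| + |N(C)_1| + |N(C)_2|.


The 2-skeleton of the nerve N(C) consists of simplices in dimensions 0, 1, 2:
  |N(C)_0| = 6 (objects)
  |N(C)_1| = 17 (morphisms)
  |N(C)_2| = 39 (composable pairs)
Total = 6 + 17 + 39 = 62

62


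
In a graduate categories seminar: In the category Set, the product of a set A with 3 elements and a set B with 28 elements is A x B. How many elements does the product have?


In Set, the product A x B is the Cartesian product.
By the universal property, |A x B| = |A| * |B|.
|A x B| = 3 * 28 = 84

84


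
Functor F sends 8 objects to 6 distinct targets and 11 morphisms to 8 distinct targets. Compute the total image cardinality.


The image of F consists of distinct objects and distinct morphisms.
|Im(F)| on objects = 6
|Im(F)| on morphisms = 8
Total image cardinality = 6 + 8 = 14

14


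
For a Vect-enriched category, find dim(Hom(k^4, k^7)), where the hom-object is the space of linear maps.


In Vect-enriched categories, Hom(k^n, k^m) is the space of m x n matrices.
dim(Hom(k^4, k^7)) = 7 * 4 = 28

28


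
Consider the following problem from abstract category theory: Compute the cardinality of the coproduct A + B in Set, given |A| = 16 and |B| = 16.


In Set, the coproduct A + B is the disjoint union.
|A + B| = |A| + |B| = 16 + 16 = 32

32


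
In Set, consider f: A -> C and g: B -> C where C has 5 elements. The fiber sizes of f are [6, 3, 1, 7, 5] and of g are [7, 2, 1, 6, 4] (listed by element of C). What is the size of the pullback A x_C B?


The pullback A x_C B consists of pairs (a, b) with f(a) = g(b).
For each element c in C, the fiber product has |f^-1(c)| * |g^-1(c)| elements.
Summing over C: 6 * 7 + 3 * 2 + 1 * 1 + 7 * 6 + 5 * 4
= 42 + 6 + 1 + 42 + 20 = 111

111


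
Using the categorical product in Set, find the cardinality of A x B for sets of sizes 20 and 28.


In Set, the product A x B is the Cartesian product.
By the universal property, |A x B| = |A| * |B|.
|A x B| = 20 * 28 = 560

560


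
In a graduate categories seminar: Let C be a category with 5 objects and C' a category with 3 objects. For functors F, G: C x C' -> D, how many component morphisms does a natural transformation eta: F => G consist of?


A natural transformation eta: F => G assigns one component morphism per
object of the domain category.
The domain is the product category C x C', so
|Ob(C x C')| = |Ob(C)| * |Ob(C')| = 5 * 3 = 15.
Therefore eta has 15 component morphisms.

15


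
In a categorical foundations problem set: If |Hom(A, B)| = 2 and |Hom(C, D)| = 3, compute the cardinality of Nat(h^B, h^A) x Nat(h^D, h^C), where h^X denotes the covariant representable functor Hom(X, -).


By the Yoneda lemma, Nat(h^B, h^A) is isomorphic to Hom(A, B),
so |Nat(h^B, h^A)| = |Hom(A, B)| and |Nat(h^D, h^C)| = |Hom(C, D)|.
|Hom(A, B)| = 2, |Hom(C, D)| = 3.
|Nat(h^B, h^A) x Nat(h^D, h^C)| = 2 * 3 = 6

6


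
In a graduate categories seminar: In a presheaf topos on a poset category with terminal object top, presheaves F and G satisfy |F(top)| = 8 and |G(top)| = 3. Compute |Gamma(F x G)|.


Global sections of a presheaf on a poset with terminal top satisfy
Gamma(H) ~ H(top). Presheaves admit pointwise products, so
(F x G)(top) = F(top) x G(top) (Cartesian product).
|Gamma(F x G)| = |F(top)| * |G(top)| = 8 * 3 = 24.

24


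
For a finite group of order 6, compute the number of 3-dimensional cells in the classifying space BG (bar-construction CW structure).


In the bar-construction CW model of BG, the n-cells are indexed by
n-tuples [g_1|...|g_n] of non-identity elements of G (degenerate
simplices with some g_i = e do not contribute cells), so there are
(|G| - 1)^n n-cells.
For dim = 3 with |G| = 6:
cells = (6 - 1)^3 = 5^3 = 125

125


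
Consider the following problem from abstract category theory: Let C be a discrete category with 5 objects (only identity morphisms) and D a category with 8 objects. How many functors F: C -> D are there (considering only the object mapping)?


A functor from a discrete category C to D is determined by
where each object maps. Each of the 5 objects of C can map
to any of the 8 objects of D independently.
Number of functors = 8^5 = 32768

32768


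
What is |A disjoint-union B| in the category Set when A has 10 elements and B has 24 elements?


In Set, the coproduct A + B is the disjoint union.
|A + B| = |A| + |B| = 10 + 24 = 34

34


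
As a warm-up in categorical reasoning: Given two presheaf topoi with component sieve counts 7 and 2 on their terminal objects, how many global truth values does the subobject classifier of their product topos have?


In a product of presheaf topoi E_1 x E_2, the subobject classifier
is Omega = Omega_1 x Omega_2 (componentwise), so
|Omega(top)| = |Omega_1(top_1)| * |Omega_2(top_2)|.
= 7 * 2 = 14.

14


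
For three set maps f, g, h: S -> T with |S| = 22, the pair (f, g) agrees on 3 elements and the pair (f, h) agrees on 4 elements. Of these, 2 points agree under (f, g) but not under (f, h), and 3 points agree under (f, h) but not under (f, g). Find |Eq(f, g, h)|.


Eq(f, g, h) is the triple-agreement set: points in S where all three
maps take the same value. Using inclusion-exclusion on the pairwise data:
Pair (f, g) agrees on 3 points; pair (f, h) on 4 points.
Points agreeing under (f, g) but not (f, h) = 2; under (f, h) but not (f, g) = 3.
Triple-agreement = agreement-in-(f, g) minus points that agree under (f, g) but not (f, h):
|Eq(f, g, h)| = 3 - 2 = 1
(cross-check via (f, h): 4 - 3 = 1.)

1


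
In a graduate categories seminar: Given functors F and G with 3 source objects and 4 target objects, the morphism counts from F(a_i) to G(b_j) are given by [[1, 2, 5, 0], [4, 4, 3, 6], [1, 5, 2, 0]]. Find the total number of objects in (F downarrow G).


Objects of (F downarrow G) are triples (a, b, h: F(a)->G(b)).
The count equals the sum of all entries in the hom-matrix.
sum(row 0) = 8
sum(row 1) = 17
sum(row 2) = 8
Grand total = 33

33


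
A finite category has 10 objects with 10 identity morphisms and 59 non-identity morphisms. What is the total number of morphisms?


Each object has an identity morphism, giving 10 identities.
Adding the 59 non-identity morphisms:
Total = 10 + 59 = 69

69


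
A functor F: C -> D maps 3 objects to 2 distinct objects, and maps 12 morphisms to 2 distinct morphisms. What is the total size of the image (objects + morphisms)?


The image of F consists of distinct objects and distinct morphisms.
|Im(F)| on objects = 2
|Im(F)| on morphisms = 2
Total image cardinality = 2 + 2 = 4

4


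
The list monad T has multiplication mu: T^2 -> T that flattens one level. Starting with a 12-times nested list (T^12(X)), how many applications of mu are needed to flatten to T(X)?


Each application of mu: T^2 -> T removes one layer of nesting.
Starting at depth 12 (i.e., T^12(X)), we need to reach T(X).
Number of mu applications = 12 - 1 = 11

11


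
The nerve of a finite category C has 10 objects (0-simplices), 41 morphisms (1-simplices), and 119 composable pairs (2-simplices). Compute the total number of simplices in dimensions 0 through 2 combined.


The 2-skeleton of the nerve N(C) consists of simplices in dimensions 0, 1, 2:
  |N(C)_0| = 10 (objects)
  |N(C)_1| = 41 (morphisms)
  |N(C)_2| = 119 (composable pairs)
Total = 10 + 41 + 119 = 170

170


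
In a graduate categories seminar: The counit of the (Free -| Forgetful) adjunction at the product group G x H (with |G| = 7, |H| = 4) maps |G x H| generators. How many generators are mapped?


The counit epsilon_K: F(U(K)) -> K of the Free-Forgetful adjunction
maps |K| generators of F(U(K)) into K. For K = G x H (the product group),
|G x H| = |G| * |H|.
Total generators mapped = 7 * 4 = 28.

28


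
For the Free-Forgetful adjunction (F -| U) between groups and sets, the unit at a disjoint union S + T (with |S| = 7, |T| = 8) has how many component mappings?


The unit eta_X: X -> U(F(X)) of the Free-Forgetful adjunction
maps each element of X to a generator of F(X). For X = S + T (disjoint
union in Set), |S + T| = |S| + |T|.
Total mappings = 7 + 8 = 15.

15


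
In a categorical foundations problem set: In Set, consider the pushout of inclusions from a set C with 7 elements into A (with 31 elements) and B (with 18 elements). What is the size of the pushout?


The pushout A +_C B identifies the images of C in A and B.
|A +_C B| = |A| + |B| - |C| (for injections).
= 31 + 18 - 7 = 42

42


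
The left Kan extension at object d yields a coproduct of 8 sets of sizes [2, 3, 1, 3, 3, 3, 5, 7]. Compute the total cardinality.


Pointwise, the left Kan extension (Lan_F H)(d) is the colimit, indexed
by the comma category (F downarrow d), of H composed with the
projection (F downarrow d) -> C. Here that colimit is given
as a coproduct (disjoint union) of sets, so its cardinality is the
sum of the sizes of the summands.
Coproduct of sets with sizes: 2 + 3 + 1 + 3 + 3 + 3 + 5 + 7
= 27

27


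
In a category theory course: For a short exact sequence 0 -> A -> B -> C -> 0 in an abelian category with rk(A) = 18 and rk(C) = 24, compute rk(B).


For a short exact sequence 0 -> A -> B -> C -> 0,
rank is additive: rank(B) = rank(A) + rank(C).
rank(B) = 18 + 24 = 42

42


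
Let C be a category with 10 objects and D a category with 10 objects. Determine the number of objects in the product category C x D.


The product category C x D has objects that are pairs (c, d).
Number of pairs = |Ob(C)| * |Ob(D)| = 10 * 10 = 100

100


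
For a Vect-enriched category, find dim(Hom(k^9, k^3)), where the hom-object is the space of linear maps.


In Vect-enriched categories, Hom(k^n, k^m) is the space of m x n matrices.
dim(Hom(k^9, k^3)) = 3 * 9 = 27

27


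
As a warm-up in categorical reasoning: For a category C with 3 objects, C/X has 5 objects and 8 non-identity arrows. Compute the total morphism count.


In the slice category C/X, objects are morphisms to X.
Identity morphisms: 5 (one per object of C/X).
Non-identity morphisms: 8.
Total = 5 + 8 = 13

13


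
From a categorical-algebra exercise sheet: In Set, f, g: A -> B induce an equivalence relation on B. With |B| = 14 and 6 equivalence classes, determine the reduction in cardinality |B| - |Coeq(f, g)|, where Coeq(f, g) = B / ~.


The coequalizer Coeq(f, g) = B / ~ has one element per equivalence class.
|B| = 14, |Coeq(f, g)| = 6.
|B| - |Coeq(f, g)| = 14 - 6 = 8.

8


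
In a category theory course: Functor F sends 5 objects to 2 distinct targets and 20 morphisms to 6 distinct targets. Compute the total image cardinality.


The image of F consists of distinct objects and distinct morphisms.
|Im(F)| on objects = 2
|Im(F)| on morphisms = 6
Total image cardinality = 2 + 6 = 8

8


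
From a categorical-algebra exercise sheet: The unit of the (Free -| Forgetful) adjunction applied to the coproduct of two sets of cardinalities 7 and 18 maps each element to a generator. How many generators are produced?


The unit eta_X: X -> U(F(X)) of the Free-Forgetful adjunction
maps each element of X to a generator of F(X). For X = S + T (disjoint
union in Set), |S + T| = |S| + |T|.
Total mappings = 7 + 18 = 25.

25


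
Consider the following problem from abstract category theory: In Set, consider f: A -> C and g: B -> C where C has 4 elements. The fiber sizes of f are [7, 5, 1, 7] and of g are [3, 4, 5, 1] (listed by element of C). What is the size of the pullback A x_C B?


The pullback A x_C B consists of pairs (a, b) with f(a) = g(b).
For each element c in C, the fiber product has |f^-1(c)| * |g^-1(c)| elements.
Summing over C: 7 * 3 + 5 * 4 + 1 * 5 + 7 * 1
= 21 + 20 + 5 + 7 = 53

53


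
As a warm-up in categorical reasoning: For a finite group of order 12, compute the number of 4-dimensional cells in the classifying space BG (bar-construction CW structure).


In the bar-construction CW model of BG, the n-cells are indexed by
n-tuples [g_1|...|g_n] of non-identity elements of G (degenerate
simplices with some g_i = e do not contribute cells), so there are
(|G| - 1)^n n-cells.
For dim = 4 with |G| = 12:
cells = (12 - 1)^4 = 11^4 = 14641

14641


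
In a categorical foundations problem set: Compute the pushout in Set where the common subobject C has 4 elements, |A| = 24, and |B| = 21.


The pushout A +_C B identifies the images of C in A and B.
|A +_C B| = |A| + |B| - |C| (for injections).
= 24 + 21 - 4 = 41

41


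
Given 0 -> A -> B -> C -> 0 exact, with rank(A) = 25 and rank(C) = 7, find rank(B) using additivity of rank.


For a short exact sequence 0 -> A -> B -> C -> 0,
rank is additive: rank(B) = rank(A) + rank(C).
rank(B) = 25 + 7 = 32

32


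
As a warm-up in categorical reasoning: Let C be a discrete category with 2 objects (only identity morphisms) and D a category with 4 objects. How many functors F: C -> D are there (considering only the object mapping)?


A functor from a discrete category C to D is determined by
where each object maps. Each of the 2 objects of C can map
to any of the 4 objects of D independently.
Number of functors = 4^2 = 16

16


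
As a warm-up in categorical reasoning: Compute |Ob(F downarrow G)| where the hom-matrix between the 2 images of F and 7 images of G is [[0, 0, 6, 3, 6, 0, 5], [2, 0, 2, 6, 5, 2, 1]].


Objects of (F downarrow G) are triples (a, b, h: F(a)->G(b)).
The count equals the sum of all entries in the hom-matrix.
sum(row 0) = 20
sum(row 1) = 18
Grand total = 38

38


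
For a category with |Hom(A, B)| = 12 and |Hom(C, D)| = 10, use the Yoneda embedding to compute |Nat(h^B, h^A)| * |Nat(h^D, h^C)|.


By the Yoneda lemma, Nat(h^B, h^A) is isomorphic to Hom(A, B),
so |Nat(h^B, h^A)| = |Hom(A, B)| and |Nat(h^D, h^C)| = |Hom(C, D)|.
|Hom(A, B)| = 12, |Hom(C, D)| = 10.
|Nat(h^B, h^A) x Nat(h^D, h^C)| = 12 * 10 = 120

120


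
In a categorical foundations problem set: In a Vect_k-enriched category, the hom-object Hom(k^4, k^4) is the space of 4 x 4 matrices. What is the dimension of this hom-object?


In Vect-enriched categories, Hom(k^n, k^m) is the space of m x n matrices.
dim(Hom(k^4, k^4)) = 4 * 4 = 16

16


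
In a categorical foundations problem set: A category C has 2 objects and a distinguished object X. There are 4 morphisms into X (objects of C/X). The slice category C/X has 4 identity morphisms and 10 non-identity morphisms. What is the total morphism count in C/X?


In the slice category C/X, objects are morphisms to X.
Identity morphisms: 4 (one per object of C/X).
Non-identity morphisms: 10.
Total = 4 + 10 = 14

14


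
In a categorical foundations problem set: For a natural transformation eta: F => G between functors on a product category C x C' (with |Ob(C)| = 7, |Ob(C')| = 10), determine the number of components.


A natural transformation eta: F => G assigns one component morphism per
object of the domain category.
The domain is the product category C x C', so
|Ob(C x C')| = |Ob(C)| * |Ob(C')| = 7 * 10 = 70.
Therefore eta has 70 component morphisms.

70


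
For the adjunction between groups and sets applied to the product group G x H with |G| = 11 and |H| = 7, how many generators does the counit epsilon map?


The counit epsilon_K: F(U(K)) -> K of the Free-Forgetful adjunction
maps |K| generators of F(U(K)) into K. For K = G x H (the product group),
|G x H| = |G| * |H|.
Total generators mapped = 11 * 7 = 77.

77


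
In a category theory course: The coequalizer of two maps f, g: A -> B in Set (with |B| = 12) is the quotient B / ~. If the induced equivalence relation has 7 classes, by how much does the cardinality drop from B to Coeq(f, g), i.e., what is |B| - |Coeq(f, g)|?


The coequalizer Coeq(f, g) = B / ~ has one element per equivalence class.
|B| = 12, |Coeq(f, g)| = 7.
|B| - |Coeq(f, g)| = 12 - 7 = 5.

5


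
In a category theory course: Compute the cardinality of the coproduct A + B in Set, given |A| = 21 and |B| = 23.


In Set, the coproduct A + B is the disjoint union.
|A + B| = |A| + |B| = 21 + 23 = 44

44


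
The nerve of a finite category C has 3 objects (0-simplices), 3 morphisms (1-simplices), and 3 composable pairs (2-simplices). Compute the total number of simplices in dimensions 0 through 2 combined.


The 2-skeleton of the nerve N(C) consists of simplices in dimensions 0, 1, 2:
  |N(C)_0| = 3 (objects)
  |N(C)_1| = 3 (morphisms)
  |N(C)_2| = 3 (composable pairs)
Total = 3 + 3 + 3 = 9

9


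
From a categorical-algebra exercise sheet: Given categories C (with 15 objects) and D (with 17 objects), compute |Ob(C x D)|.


The product category C x D has objects that are pairs (c, d).
Number of pairs = |Ob(C)| * |Ob(D)| = 15 * 17 = 255

255


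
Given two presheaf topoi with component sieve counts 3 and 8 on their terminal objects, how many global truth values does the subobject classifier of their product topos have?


In a product of presheaf topoi E_1 x E_2, the subobject classifier
is Omega = Omega_1 x Omega_2 (componentwise), so
|Omega(top)| = |Omega_1(top_1)| * |Omega_2(top_2)|.
= 3 * 8 = 24.

24


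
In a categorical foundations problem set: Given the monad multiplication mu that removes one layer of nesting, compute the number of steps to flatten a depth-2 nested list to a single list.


Each application of mu: T^2 -> T removes one layer of nesting.
Starting at depth 2 (i.e., T^2(X)), we need to reach T(X).
Number of mu applications = 2 - 1 = 1

1


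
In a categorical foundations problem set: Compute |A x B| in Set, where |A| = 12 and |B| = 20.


In Set, the product A x B is the Cartesian product.
By the universal property, |A x B| = |A| * |B|.
|A x B| = 12 * 20 = 240

240


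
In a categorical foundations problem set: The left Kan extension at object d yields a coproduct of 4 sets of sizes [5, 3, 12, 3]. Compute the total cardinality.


Pointwise, the left Kan extension (Lan_F H)(d) is the colimit, indexed
by the comma category (F downarrow d), of H composed with the
projection (F downarrow d) -> C. Here that colimit is given
as a coproduct (disjoint union) of sets, so its cardinality is the
sum of the sizes of the summands.
Coproduct of sets with sizes: 5 + 3 + 12 + 3
= 23

23


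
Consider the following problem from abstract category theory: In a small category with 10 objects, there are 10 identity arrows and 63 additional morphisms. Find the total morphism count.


Each object has an identity morphism, giving 10 identities.
Adding the 63 non-identity morphisms:
Total = 10 + 63 = 73

73


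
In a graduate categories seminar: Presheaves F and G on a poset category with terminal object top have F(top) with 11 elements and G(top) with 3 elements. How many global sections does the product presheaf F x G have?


Global sections of a presheaf on a poset with terminal top satisfy
Gamma(H) ~ H(top). Presheaves admit pointwise products, so
(F x G)(top) = F(top) x G(top) (Cartesian product).
|Gamma(F x G)| = |F(top)| * |G(top)| = 11 * 3 = 33.

33


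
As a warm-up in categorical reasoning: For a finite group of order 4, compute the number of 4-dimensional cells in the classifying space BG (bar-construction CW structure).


In the bar-construction CW model of BG, the n-cells are indexed by
n-tuples [g_1|...|g_n] of non-identity elements of G (degenerate
simplices with some g_i = e do not contribute cells), so there are
(|G| - 1)^n n-cells.
For dim = 4 with |G| = 4:
cells = (4 - 1)^4 = 3^4 = 81

81


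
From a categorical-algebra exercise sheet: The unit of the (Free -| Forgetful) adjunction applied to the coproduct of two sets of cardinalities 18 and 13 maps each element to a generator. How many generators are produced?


The unit eta_X: X -> U(F(X)) of the Free-Forgetful adjunction
maps each element of X to a generator of F(X). For X = S + T (disjoint
union in Set), |S + T| = |S| + |T|.
Total mappings = 18 + 13 = 31.

31


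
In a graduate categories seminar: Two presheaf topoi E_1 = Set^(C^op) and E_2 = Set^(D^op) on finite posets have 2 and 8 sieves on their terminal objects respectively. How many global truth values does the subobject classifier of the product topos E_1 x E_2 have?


In a product of presheaf topoi E_1 x E_2, the subobject classifier
is Omega = Omega_1 x Omega_2 (componentwise), so
|Omega(top)| = |Omega_1(top_1)| * |Omega_2(top_2)|.
= 2 * 8 = 16.

16


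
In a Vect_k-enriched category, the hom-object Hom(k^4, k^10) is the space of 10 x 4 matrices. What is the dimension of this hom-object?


In Vect-enriched categories, Hom(k^n, k^m) is the space of m x n matrices.
dim(Hom(k^4, k^10)) = 10 * 4 = 40

40


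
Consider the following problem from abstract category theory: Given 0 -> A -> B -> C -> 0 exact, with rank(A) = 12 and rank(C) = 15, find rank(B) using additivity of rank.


For a short exact sequence 0 -> A -> B -> C -> 0,
rank is additive: rank(B) = rank(A) + rank(C).
rank(B) = 12 + 15 = 27

27


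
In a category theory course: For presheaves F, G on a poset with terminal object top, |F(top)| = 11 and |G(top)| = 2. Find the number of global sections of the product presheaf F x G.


Global sections of a presheaf on a poset with terminal top satisfy
Gamma(H) ~ H(top). Presheaves admit pointwise products, so
(F x G)(top) = F(top) x G(top) (Cartesian product).
|Gamma(F x G)| = |F(top)| * |G(top)| = 11 * 2 = 22.

22


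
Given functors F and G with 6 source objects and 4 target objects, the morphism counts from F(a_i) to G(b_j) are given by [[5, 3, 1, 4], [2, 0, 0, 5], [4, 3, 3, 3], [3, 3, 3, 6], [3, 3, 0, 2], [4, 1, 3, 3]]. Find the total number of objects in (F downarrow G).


Objects of (F downarrow G) are triples (a, b, h: F(a)->G(b)).
The count equals the sum of all entries in the hom-matrix.
sum(row 0) = 13
sum(row 1) = 7
sum(row 2) = 13
sum(row 3) = 15
sum(row 4) = 8
sum(row 5) = 11
Grand total = 67

67


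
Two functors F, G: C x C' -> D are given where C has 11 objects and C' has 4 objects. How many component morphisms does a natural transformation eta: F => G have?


A natural transformation eta: F => G assigns one component morphism per
object of the domain category.
The domain is the product category C x C', so
|Ob(C x C')| = |Ob(C)| * |Ob(C')| = 11 * 4 = 44.
Therefore eta has 44 component morphisms.

44


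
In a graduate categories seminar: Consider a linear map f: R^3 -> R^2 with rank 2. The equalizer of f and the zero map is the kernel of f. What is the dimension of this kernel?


The equalizer of f and the zero map is ker(f).
By the rank-nullity theorem: dim(ker(f)) = dim(domain) - rank(f).
dim(ker(f)) = 3 - 2 = 1

1


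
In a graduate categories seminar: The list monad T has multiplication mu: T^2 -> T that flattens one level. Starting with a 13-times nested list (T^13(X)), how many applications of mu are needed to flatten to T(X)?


Each application of mu: T^2 -> T removes one layer of nesting.
Starting at depth 13 (i.e., T^13(X)), we need to reach T(X).
Number of mu applications = 13 - 1 = 12

12


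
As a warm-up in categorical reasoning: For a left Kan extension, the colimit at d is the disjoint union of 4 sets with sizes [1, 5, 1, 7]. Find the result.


Pointwise, the left Kan extension (Lan_F H)(d) is the colimit, indexed
by the comma category (F downarrow d), of H composed with the
projection (F downarrow d) -> C. Here that colimit is given
as a coproduct (disjoint union) of sets, so its cardinality is the
sum of the sizes of the summands.
Coproduct of sets with sizes: 1 + 5 + 1 + 7
= 14

14


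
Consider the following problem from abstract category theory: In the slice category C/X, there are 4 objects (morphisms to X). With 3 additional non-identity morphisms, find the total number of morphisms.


In the slice category C/X, objects are morphisms to X.
Identity morphisms: 4 (one per object of C/X).
Non-identity morphisms: 3.
Total = 4 + 3 = 7

7


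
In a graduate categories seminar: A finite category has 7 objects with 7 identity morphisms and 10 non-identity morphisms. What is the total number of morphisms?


Each object has an identity morphism, giving 7 identities.
Adding the 10 non-identity morphisms:
Total = 7 + 10 = 17

17


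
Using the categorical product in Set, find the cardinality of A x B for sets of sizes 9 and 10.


In Set, the product A x B is the Cartesian product.
By the universal property, |A x B| = |A| * |B|.
|A x B| = 9 * 10 = 90

90


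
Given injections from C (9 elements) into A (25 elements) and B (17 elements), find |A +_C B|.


The pushout A +_C B identifies the images of C in A and B.
|A +_C B| = |A| + |B| - |C| (for injections).
= 25 + 17 - 9 = 33

33


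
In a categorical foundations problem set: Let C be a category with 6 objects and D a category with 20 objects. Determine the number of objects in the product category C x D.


The product category C x D has objects that are pairs (c, d).
Number of pairs = |Ob(C)| * |Ob(D)| = 6 * 20 = 120

120


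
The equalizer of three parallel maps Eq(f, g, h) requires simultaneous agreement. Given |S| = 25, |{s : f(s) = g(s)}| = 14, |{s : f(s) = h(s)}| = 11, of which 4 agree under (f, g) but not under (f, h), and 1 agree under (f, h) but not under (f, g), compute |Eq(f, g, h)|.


Eq(f, g, h) is the triple-agreement set: points in S where all three
maps take the same value. Using inclusion-exclusion on the pairwise data:
Pair (f, g) agrees on 14 points; pair (f, h) on 11 points.
Points agreeing under (f, g) but not (f, h) = 4; under (f, h) but not (f, g) = 1.
Triple-agreement = agreement-in-(f, g) minus points that agree under (f, g) but not (f, h):
|Eq(f, g, h)| = 14 - 4 = 10
(cross-check via (f, h): 11 - 1 = 10.)

10


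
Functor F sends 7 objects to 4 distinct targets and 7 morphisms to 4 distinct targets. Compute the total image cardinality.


The image of F consists of distinct objects and distinct morphisms.
|Im(F)| on objects = 4
|Im(F)| on morphisms = 4
Total image cardinality = 4 + 4 = 8

8


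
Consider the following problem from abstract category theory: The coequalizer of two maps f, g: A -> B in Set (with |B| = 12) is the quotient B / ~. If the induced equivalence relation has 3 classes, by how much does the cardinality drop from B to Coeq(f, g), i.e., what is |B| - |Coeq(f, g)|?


The coequalizer Coeq(f, g) = B / ~ has one element per equivalence class.
|B| = 12, |Coeq(f, g)| = 3.
|B| - |Coeq(f, g)| = 12 - 3 = 9.

9


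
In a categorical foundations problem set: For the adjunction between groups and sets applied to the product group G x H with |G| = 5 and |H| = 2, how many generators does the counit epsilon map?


The counit epsilon_K: F(U(K)) -> K of the Free-Forgetful adjunction
maps |K| generators of F(U(K)) into K. For K = G x H (the product group),
|G x H| = |G| * |H|.
Total generators mapped = 5 * 2 = 10.

10


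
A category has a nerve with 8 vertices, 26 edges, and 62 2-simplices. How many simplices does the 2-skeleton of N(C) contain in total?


The 2-skeleton of the nerve N(C) consists of simplices in dimensions 0, 1, 2:
  |N(C)_0| = 8 (objects)
  |N(C)_1| = 26 (morphisms)
  |N(C)_2| = 62 (composable pairs)
Total = 8 + 26 + 62 = 96

96


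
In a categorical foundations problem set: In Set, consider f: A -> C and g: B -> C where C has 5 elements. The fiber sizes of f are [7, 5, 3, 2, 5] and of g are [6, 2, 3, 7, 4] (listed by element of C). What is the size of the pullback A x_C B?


The pullback A x_C B consists of pairs (a, b) with f(a) = g(b).
For each element c in C, the fiber product has |f^-1(c)| * |g^-1(c)| elements.
Summing over C: 7 * 6 + 5 * 2 + 3 * 3 + 2 * 7 + 5 * 4
= 42 + 10 + 9 + 14 + 20 = 95

95


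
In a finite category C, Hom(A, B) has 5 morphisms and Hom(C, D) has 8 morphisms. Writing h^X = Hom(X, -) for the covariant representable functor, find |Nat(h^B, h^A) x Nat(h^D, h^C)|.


By the Yoneda lemma, Nat(h^B, h^A) is isomorphic to Hom(A, B),
so |Nat(h^B, h^A)| = |Hom(A, B)| and |Nat(h^D, h^C)| = |Hom(C, D)|.
|Hom(A, B)| = 5, |Hom(C, D)| = 8.
|Nat(h^B, h^A) x Nat(h^D, h^C)| = 5 * 8 = 40

40


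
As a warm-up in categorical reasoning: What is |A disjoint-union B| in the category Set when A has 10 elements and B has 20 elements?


In Set, the coproduct A + B is the disjoint union.
|A + B| = |A| + |B| = 10 + 20 = 30

30


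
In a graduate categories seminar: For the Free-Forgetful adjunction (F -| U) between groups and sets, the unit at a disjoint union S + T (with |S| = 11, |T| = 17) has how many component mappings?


The unit eta_X: X -> U(F(X)) of the Free-Forgetful adjunction
maps each element of X to a generator of F(X). For X = S + T (disjoint
union in Set), |S + T| = |S| + |T|.
Total mappings = 11 + 17 = 28.

28


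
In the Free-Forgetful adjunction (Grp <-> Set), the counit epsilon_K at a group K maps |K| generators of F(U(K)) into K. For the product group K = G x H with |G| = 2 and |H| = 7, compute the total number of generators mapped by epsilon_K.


The counit epsilon_K: F(U(K)) -> K of the Free-Forgetful adjunction
maps |K| generators of F(U(K)) into K. For K = G x H (the product group),
|G x H| = |G| * |H|.
Total generators mapped = 2 * 7 = 14.

14


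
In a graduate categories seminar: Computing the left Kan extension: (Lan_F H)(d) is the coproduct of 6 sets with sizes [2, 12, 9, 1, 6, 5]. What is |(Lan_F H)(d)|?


Pointwise, the left Kan extension (Lan_F H)(d) is the colimit, indexed
by the comma category (F downarrow d), of H composed with the
projection (F downarrow d) -> C. Here that colimit is given
as a coproduct (disjoint union) of sets, so its cardinality is the
sum of the sizes of the summands.
Coproduct of sets with sizes: 2 + 12 + 9 + 1 + 6 + 5
= 35

35


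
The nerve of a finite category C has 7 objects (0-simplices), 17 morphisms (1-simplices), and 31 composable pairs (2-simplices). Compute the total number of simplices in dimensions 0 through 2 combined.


The 2-skeleton of the nerve N(C) consists of simplices in dimensions 0, 1, 2:
  |N(C)_0| = 7 (objects)
  |N(C)_1| = 17 (morphisms)
  |N(C)_2| = 31 (composable pairs)
Total = 7 + 17 + 31 = 55

55


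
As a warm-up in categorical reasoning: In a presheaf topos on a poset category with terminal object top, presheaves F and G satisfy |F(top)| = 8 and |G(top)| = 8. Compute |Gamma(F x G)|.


Global sections of a presheaf on a poset with terminal top satisfy
Gamma(H) ~ H(top). Presheaves admit pointwise products, so
(F x G)(top) = F(top) x G(top) (Cartesian product).
|Gamma(F x G)| = |F(top)| * |G(top)| = 8 * 8 = 64.

64


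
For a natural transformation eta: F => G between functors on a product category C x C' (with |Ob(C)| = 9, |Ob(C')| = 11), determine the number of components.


A natural transformation eta: F => G assigns one component morphism per
object of the domain category.
The domain is the product category C x C', so
|Ob(C x C')| = |Ob(C)| * |Ob(C')| = 9 * 11 = 99.
Therefore eta has 99 component morphisms.

99


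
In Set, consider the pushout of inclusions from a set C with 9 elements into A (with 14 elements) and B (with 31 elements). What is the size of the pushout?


The pushout A +_C B identifies the images of C in A and B.
|A +_C B| = |A| + |B| - |C| (for injections).
= 14 + 31 - 9 = 36

36


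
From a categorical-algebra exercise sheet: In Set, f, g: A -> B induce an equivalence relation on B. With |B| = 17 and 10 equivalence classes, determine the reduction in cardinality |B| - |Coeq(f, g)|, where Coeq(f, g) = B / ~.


The coequalizer Coeq(f, g) = B / ~ has one element per equivalence class.
|B| = 17, |Coeq(f, g)| = 10.
|B| - |Coeq(f, g)| = 17 - 10 = 7.

7


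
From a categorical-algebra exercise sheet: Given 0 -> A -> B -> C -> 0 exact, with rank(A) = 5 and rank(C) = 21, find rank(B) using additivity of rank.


For a short exact sequence 0 -> A -> B -> C -> 0,
rank is additive: rank(B) = rank(A) + rank(C).
rank(B) = 5 + 21 = 26

26


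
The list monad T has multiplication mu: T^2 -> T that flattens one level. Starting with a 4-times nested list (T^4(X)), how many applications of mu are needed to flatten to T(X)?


Each application of mu: T^2 -> T removes one layer of nesting.
Starting at depth 4 (i.e., T^4(X)), we need to reach T(X).
Number of mu applications = 4 - 1 = 3

3


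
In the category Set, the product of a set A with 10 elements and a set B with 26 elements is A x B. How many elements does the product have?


In Set, the product A x B is the Cartesian product.
By the universal property, |A x B| = |A| * |B|.
|A x B| = 10 * 26 = 260

260


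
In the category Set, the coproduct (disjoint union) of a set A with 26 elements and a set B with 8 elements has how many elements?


In Set, the coproduct A + B is the disjoint union.
|A + B| = |A| + |B| = 26 + 8 = 34

34


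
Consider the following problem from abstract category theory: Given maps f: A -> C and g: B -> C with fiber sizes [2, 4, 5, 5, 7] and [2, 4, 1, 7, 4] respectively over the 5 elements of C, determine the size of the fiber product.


The pullback A x_C B consists of pairs (a, b) with f(a) = g(b).
For each element c in C, the fiber product has |f^-1(c)| * |g^-1(c)| elements.
Summing over C: 2 * 2 + 4 * 4 + 5 * 1 + 5 * 7 + 7 * 4
= 4 + 16 + 5 + 35 + 28 = 88

88


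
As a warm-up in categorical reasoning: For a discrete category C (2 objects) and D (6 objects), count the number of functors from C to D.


A functor from a discrete category C to D is determined by
where each object maps. Each of the 2 objects of C can map
to any of the 6 objects of D independently.
Number of functors = 6^2 = 36

36
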